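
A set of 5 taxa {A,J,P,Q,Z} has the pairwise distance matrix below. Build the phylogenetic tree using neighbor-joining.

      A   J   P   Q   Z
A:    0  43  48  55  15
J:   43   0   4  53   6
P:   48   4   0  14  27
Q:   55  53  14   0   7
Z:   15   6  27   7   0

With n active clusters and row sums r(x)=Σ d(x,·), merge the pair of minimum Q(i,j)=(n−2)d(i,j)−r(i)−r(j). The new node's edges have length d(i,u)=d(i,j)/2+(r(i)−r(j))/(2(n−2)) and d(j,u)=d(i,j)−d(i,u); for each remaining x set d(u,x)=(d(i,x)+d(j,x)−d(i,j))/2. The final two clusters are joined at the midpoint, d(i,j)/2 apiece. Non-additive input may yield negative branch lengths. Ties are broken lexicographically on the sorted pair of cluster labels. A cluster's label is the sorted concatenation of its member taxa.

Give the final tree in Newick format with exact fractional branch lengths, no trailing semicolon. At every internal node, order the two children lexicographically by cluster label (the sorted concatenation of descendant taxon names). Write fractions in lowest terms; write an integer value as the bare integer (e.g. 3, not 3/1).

step 1: merge (J,P) at d=4, Q=-187; branch lengths J→25/6, P→-1/6; new cluster JP
  updated: d(A,JP)=87/2, d(JP,Q)=63/2, d(JP,Z)=29/2
step 2: merge (A,Z) at d=15, Q=-120; branch lengths A→107/4, Z→-47/4; new cluster AZ
  updated: d(AZ,JP)=43/2, d(AZ,Q)=47/2
step 3: merge (AZ,JP) at d=43/2, Q=-153/2; branch lengths AZ→27/4, JP→59/4; new cluster AJPZ
  updated: d(AJPZ,Q)=67/4
step 4: merge (AJPZ,Q) at d=67/4; branch lengths AJPZ→67/8, Q→67/8; new cluster AJPQZ
final tree: (((A:107/4,Z:-47/4):27/4,(J:25/6,P:-1/6):59/4):67/8,Q:67/8)
total length: 229/4

(((A:107/4,Z:-47/4):27/4,(J:25/6,P:-1/6):59/4):67/8,Q:67/8)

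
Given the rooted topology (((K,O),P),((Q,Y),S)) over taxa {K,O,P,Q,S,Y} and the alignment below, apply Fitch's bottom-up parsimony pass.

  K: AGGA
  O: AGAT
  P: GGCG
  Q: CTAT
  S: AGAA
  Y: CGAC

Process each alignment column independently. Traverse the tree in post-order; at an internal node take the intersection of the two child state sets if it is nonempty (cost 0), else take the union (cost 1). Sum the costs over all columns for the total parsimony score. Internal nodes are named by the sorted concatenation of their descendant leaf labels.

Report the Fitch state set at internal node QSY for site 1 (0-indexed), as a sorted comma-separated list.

G

[col 0] KO: children K:{A}, O:{A} ∩→ {A}; cost 0
[col 0] KOP: children KO:{A}, P:{G} ∪→ {A,G}; cost 1
[col 0] QY: children Q:{C}, Y:{C} ∩→ {C}; cost 0
[col 0] QSY: children QY:{C}, S:{A} ∪→ {A,C}; cost 1
[col 0] KOPQSY: children KOP:{A,G}, QSY:{A,C} ∩→ {A}; cost 0
[col 1] KO: children K:{G}, O:{G} ∩→ {G}; cost 0
[col 1] KOP: children KO:{G}, P:{G} ∩→ {G}; cost 0
[col 1] QY: children Q:{T}, Y:{G} ∪→ {G,T}; cost 1
[col 1] QSY: children QY:{G,T}, S:{G} ∩→ {G}; cost 0
[col 1] KOPQSY: children KOP:{G}, QSY:{G} ∩→ {G}; cost 0
[col 2] KO: children K:{G}, O:{A} ∪→ {A,G}; cost 1
[col 2] KOP: children KO:{A,G}, P:{C} ∪→ {A,C,G}; cost 1
[col 2] QY: children Q:{A}, Y:{A} ∩→ {A}; cost 0
[col 2] QSY: children QY:{A}, S:{A} ∩→ {A}; cost 0
[col 2] KOPQSY: children KOP:{A,C,G}, QSY:{A} ∩→ {A}; cost 0
[col 3] KO: children K:{A}, O:{T} ∪→ {A,T}; cost 1
[col 3] KOP: children KO:{A,T}, P:{G} ∪→ {A,G,T}; cost 1
[col 3] QY: children Q:{T}, Y:{C} ∪→ {C,T}; cost 1
[col 3] QSY: children QY:{C,T}, S:{A} ∪→ {A,C,T}; cost 1
[col 3] KOPQSY: children KOP:{A,G,T}, QSY:{A,C,T} ∩→ {A,T}; cost 0
per-site changes: [2, 1, 2, 4]; total = 9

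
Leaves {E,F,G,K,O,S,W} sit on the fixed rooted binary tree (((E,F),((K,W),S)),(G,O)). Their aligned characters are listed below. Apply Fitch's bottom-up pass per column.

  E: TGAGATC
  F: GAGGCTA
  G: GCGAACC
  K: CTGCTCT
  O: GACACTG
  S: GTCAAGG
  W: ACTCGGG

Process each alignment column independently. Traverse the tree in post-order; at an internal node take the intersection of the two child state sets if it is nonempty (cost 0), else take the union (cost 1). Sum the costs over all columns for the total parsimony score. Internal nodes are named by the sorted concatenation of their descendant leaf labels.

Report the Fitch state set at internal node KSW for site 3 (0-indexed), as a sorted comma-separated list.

A,C

[col 0] EF: children E:{T}, F:{G} ∪→ {G,T}; cost 1
[col 0] KW: children K:{C}, W:{A} ∪→ {A,C}; cost 1
[col 0] KSW: children KW:{A,C}, S:{G} ∪→ {A,C,G}; cost 1
[col 0] EFKSW: children EF:{G,T}, KSW:{A,C,G} ∩→ {G}; cost 0
[col 0] GO: children G:{G}, O:{G} ∩→ {G}; cost 0
[col 0] EFGKOSW: children EFKSW:{G}, GO:{G} ∩→ {G}; cost 0
[col 1] EF: children E:{G}, F:{A} ∪→ {A,G}; cost 1
[col 1] KW: children K:{T}, W:{C} ∪→ {C,T}; cost 1
[col 1] KSW: children KW:{C,T}, S:{T} ∩→ {T}; cost 0
[col 1] EFKSW: children EF:{A,G}, KSW:{T} ∪→ {A,G,T}; cost 1
[col 1] GO: children G:{C}, O:{A} ∪→ {A,C}; cost 1
[col 1] EFGKOSW: children EFKSW:{A,G,T}, GO:{A,C} ∩→ {A}; cost 0
[col 2] EF: children E:{A}, F:{G} ∪→ {A,G}; cost 1
[col 2] KW: children K:{G}, W:{T} ∪→ {G,T}; cost 1
[col 2] KSW: children KW:{G,T}, S:{C} ∪→ {C,G,T}; cost 1
[col 2] EFKSW: children EF:{A,G}, KSW:{C,G,T} ∩→ {G}; cost 0
[col 2] GO: children G:{G}, O:{C} ∪→ {C,G}; cost 1
[col 2] EFGKOSW: children EFKSW:{G}, GO:{C,G} ∩→ {G}; cost 0
[col 3] EF: children E:{G}, F:{G} ∩→ {G}; cost 0
[col 3] KW: children K:{C}, W:{C} ∩→ {C}; cost 0
[col 3] KSW: children KW:{C}, S:{A} ∪→ {A,C}; cost 1
[col 3] EFKSW: children EF:{G}, KSW:{A,C} ∪→ {A,C,G}; cost 1
[col 3] GO: children G:{A}, O:{A} ∩→ {A}; cost 0
[col 3] EFGKOSW: children EFKSW:{A,C,G}, GO:{A} ∩→ {A}; cost 0
[col 4] EF: children E:{A}, F:{C} ∪→ {A,C}; cost 1
[col 4] KW: children K:{T}, W:{G} ∪→ {G,T}; cost 1
[col 4] KSW: children KW:{G,T}, S:{A} ∪→ {A,G,T}; cost 1
[col 4] EFKSW: children EF:{A,C}, KSW:{A,G,T} ∩→ {A}; cost 0
[col 4] GO: children G:{A}, O:{C} ∪→ {A,C}; cost 1
[col 4] EFGKOSW: children EFKSW:{A}, GO:{A,C} ∩→ {A}; cost 0
[col 5] EF: children E:{T}, F:{T} ∩→ {T}; cost 0
[col 5] KW: children K:{C}, W:{G} ∪→ {C,G}; cost 1
[col 5] KSW: children KW:{C,G}, S:{G} ∩→ {G}; cost 0
[col 5] EFKSW: children EF:{T}, KSW:{G} ∪→ {G,T}; cost 1
[col 5] GO: children G:{C}, O:{T} ∪→ {C,T}; cost 1
[col 5] EFGKOSW: children EFKSW:{G,T}, GO:{C,T} ∩→ {T}; cost 0
[col 6] EF: children E:{C}, F:{A} ∪→ {A,C}; cost 1
[col 6] KW: children K:{T}, W:{G} ∪→ {G,T}; cost 1
[col 6] KSW: children KW:{G,T}, S:{G} ∩→ {G}; cost 0
[col 6] EFKSW: children EF:{A,C}, KSW:{G} ∪→ {A,C,G}; cost 1
[col 6] GO: children G:{C}, O:{G} ∪→ {C,G}; cost 1
[col 6] EFGKOSW: children EFKSW:{A,C,G}, GO:{C,G} ∩→ {C,G}; cost 0
per-site changes: [3, 4, 4, 2, 4, 3, 4]; total = 24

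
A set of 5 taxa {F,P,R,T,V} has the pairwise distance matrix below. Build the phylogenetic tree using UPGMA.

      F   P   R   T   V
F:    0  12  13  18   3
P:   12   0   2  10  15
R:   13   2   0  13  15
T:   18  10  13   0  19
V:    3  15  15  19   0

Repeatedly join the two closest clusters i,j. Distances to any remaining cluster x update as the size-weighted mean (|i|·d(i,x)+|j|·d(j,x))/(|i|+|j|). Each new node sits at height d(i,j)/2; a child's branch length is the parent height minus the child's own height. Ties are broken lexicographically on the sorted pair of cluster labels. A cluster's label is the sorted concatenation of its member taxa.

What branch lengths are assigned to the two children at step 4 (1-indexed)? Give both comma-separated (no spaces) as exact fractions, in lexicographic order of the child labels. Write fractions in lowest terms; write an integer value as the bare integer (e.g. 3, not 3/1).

1. join P+R (d=2) ⇒ PR; edges |P|=1, |R|=1
  updated: d(F,PR)=25/2, d(PR,T)=23/2, d(PR,V)=15
2. join F+V (d=3) ⇒ FV; edges |F|=3/2, |V|=3/2
  updated: d(FV,PR)=55/4, d(FV,T)=37/2
3. join PR+T (d=23/2) ⇒ PRT; edges |PR|=19/4, |T|=23/4
  updated: d(FV,PRT)=46/3
4. join FV+PRT (d=46/3) ⇒ FPRTV; edges |FV|=37/6, |PRT|=23/12
final tree: ((F:3/2,V:3/2):37/6,((P:1,R:1):19/4,T:23/4):23/12)
total length: 283/12

37/6,23/12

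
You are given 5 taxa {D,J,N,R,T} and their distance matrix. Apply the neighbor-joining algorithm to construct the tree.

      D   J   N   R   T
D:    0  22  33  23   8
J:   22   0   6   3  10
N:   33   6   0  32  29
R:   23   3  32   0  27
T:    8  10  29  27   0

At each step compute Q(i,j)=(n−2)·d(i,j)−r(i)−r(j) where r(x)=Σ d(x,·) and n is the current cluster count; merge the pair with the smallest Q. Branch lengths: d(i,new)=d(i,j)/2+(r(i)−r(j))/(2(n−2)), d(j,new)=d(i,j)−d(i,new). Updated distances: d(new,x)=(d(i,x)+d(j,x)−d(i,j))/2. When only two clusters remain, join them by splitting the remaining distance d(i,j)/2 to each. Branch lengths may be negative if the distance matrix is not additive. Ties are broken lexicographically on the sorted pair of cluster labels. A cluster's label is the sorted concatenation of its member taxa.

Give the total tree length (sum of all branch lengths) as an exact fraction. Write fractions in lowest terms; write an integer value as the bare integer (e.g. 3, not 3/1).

1. join D+T (d=8, Q=-136) ⇒ DT; edges |D|=6, |T|=2
  updated: d(DT,J)=12, d(DT,N)=27, d(DT,R)=21
2. join DT+R (d=21, Q=-74) ⇒ DRT; edges |DT|=23/2, |R|=19/2
  updated: d(DRT,J)=-3, d(DRT,N)=19
3. join DRT+J (d=-3, Q=-22) ⇒ DJRT; edges |DRT|=5, |J|=-8
  updated: d(DJRT,N)=14
4. join DJRT+N (d=14) ⇒ DJNRT; edges |DJRT|=7, |N|=7
final tree: ((((D:6,T:2):23/2,R:19/2):5,J:-8):7,N:7)
total length: 40

40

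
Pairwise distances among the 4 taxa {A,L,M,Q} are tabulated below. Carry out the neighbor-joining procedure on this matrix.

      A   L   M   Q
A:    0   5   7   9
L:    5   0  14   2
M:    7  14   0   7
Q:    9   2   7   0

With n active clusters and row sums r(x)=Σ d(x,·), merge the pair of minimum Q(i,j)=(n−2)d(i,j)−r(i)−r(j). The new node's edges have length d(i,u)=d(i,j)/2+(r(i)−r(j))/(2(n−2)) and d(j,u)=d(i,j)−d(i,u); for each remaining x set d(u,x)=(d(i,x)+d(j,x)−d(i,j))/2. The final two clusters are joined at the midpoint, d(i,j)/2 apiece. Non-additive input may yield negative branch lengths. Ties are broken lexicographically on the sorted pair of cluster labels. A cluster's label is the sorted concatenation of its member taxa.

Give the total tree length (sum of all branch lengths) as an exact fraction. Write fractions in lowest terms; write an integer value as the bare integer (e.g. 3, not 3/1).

iteration 1: select A,M (d=7, Q=-35); attach at lengths (7/4, 21/4); label the merged cluster AM
  updated: d(AM,L)=6, d(AM,Q)=9/2
iteration 2: select AM,L (d=6, Q=-25/2); attach at lengths (17/4, 7/4); label the merged cluster ALM
  updated: d(ALM,Q)=1/4
iteration 3: select ALM,Q (d=1/4); attach at lengths (1/8, 1/8); label the merged cluster ALMQ
final tree: (((A:7/4,M:21/4):17/4,L:7/4):1/8,Q:1/8)
total length: 53/4

53/4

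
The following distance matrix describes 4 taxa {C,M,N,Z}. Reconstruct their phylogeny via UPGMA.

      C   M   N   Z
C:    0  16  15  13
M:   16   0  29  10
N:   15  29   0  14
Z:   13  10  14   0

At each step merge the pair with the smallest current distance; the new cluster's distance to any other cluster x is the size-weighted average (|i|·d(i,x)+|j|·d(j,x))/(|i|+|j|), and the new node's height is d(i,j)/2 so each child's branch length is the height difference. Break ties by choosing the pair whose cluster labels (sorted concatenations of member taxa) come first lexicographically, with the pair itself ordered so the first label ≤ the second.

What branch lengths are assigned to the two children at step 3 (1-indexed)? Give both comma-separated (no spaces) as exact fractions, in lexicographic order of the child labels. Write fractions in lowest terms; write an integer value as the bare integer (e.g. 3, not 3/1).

1. join M+Z (d=10) ⇒ MZ; edges |M|=5, |Z|=5
  updated: d(C,MZ)=29/2, d(MZ,N)=43/2
2. join C+MZ (d=29/2) ⇒ CMZ; edges |C|=29/4, |MZ|=9/4
  updated: d(CMZ,N)=58/3
3. join CMZ+N (d=58/3) ⇒ CMNZ; edges |CMZ|=29/12, |N|=29/3
final tree: ((C:29/4,(M:5,Z:5):9/4):29/12,N:29/3)
total length: 379/12

29/12,29/3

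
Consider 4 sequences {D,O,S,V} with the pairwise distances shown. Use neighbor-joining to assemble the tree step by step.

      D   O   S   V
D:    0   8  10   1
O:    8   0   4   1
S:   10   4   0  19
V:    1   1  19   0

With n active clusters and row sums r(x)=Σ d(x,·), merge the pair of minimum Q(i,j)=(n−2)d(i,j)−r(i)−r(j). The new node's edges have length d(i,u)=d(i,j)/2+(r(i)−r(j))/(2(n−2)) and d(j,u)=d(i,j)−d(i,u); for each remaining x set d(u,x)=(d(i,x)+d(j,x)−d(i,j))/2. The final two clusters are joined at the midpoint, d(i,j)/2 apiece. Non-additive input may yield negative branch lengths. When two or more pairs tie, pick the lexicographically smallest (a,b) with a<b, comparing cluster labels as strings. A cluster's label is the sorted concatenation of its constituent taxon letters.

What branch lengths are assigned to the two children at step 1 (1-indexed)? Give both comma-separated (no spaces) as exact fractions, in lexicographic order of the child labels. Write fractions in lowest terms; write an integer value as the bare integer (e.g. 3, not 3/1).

0,1

1. join D+V (d=1, Q=-38) ⇒ DV; edges |D|=0, |V|=1
  updated: d(DV,O)=4, d(DV,S)=14
2. join DV+O (d=4, Q=-22) ⇒ DOV; edges |DV|=7, |O|=-3
  updated: d(DOV,S)=7
3. join DOV+S (d=7) ⇒ DOSV; edges |DOV|=7/2, |S|=7/2
final tree: (((D:0,V:1):7,O:-3):7/2,S:7/2)
total length: 12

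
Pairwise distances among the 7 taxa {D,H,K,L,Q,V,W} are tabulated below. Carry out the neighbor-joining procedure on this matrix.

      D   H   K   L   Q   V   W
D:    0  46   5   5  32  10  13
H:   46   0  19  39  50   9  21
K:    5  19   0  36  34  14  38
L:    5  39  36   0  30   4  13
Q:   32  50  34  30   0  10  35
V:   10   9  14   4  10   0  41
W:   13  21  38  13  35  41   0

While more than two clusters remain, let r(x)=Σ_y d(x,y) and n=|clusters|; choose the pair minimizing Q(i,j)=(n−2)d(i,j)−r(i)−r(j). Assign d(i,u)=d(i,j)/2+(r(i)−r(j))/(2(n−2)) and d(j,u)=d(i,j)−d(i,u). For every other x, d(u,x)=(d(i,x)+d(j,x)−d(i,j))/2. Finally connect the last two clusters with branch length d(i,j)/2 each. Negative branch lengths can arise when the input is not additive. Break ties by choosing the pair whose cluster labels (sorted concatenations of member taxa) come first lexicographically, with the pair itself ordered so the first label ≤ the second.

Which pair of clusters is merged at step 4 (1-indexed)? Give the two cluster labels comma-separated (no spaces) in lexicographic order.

DK,HW

iteration 1: select H,W (d=21, Q=-240); attach at lengths (64/5, 41/5); label the merged cluster HW
  updated: d(D,HW)=19, d(HW,K)=18, d(HW,L)=31/2, d(HW,Q)=32, d(HW,V)=29/2
iteration 2: select D,K (d=5, Q=-158); attach at lengths (-2, 7); label the merged cluster DK
  updated: d(DK,HW)=16, d(DK,L)=18, d(DK,Q)=61/2, d(DK,V)=19/2
iteration 3: select Q,V (d=10, Q=-221/2); attach at lengths (63/4, -23/4); label the merged cluster QV
  updated: d(DK,QV)=15, d(HW,QV)=73/4, d(L,QV)=12
iteration 4: select DK,HW (d=16, Q=-267/4); attach at lengths (125/16, 131/16); label the merged cluster DHKW
  updated: d(DHKW,L)=35/4, d(DHKW,QV)=69/8
iteration 5: select DHKW,L (d=35/4, Q=-235/8); attach at lengths (43/16, 97/16); label the merged cluster DHKLW
  updated: d(DHKLW,QV)=95/16
iteration 6: select DHKLW,QV (d=95/16); attach at lengths (95/32, 95/32); label the merged cluster DHKLQVW
final tree: ((((D:-2,K:7):125/16,(H:64/5,W:41/5):131/16):43/16,L:97/16):95/32,(Q:63/4,V:-23/4):95/32)
total length: 1067/16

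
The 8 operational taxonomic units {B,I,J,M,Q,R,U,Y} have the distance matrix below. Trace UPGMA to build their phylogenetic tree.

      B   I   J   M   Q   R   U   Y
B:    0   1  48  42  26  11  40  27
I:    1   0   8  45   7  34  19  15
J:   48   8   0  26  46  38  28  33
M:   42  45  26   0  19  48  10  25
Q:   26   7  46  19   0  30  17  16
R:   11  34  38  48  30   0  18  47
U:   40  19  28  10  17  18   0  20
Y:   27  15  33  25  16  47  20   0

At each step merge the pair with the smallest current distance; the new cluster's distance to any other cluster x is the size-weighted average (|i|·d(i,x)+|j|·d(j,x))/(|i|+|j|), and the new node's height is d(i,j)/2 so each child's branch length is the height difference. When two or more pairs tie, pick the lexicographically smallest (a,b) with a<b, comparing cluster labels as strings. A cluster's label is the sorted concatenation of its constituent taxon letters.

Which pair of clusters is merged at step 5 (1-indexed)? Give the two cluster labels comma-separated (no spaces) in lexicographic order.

iteration 1: select B,I (d=1); attach at lengths (1/2, 1/2); label the merged cluster BI
  updated: d(BI,J)=28, d(BI,M)=87/2, d(BI,Q)=33/2, d(BI,R)=45/2, d(BI,U)=59/2, d(BI,Y)=21
iteration 2: select M,U (d=10); attach at lengths (5, 5); label the merged cluster MU
  updated: d(BI,MU)=73/2, d(J,MU)=27, d(MU,Q)=18, d(MU,R)=33, d(MU,Y)=45/2
iteration 3: select Q,Y (d=16); attach at lengths (8, 8); label the merged cluster QY
  updated: d(BI,QY)=75/4, d(J,QY)=79/2, d(MU,QY)=81/4, d(QY,R)=77/2
iteration 4: select BI,QY (d=75/4); attach at lengths (71/8, 11/8); label the merged cluster BIQY
  updated: d(BIQY,J)=135/4, d(BIQY,MU)=227/8, d(BIQY,R)=61/2
iteration 5: select J,MU (d=27); attach at lengths (27/2, 17/2); label the merged cluster JMU
  updated: d(BIQY,JMU)=181/6, d(JMU,R)=104/3
iteration 6: select BIQY,JMU (d=181/6); attach at lengths (137/24, 19/12); label the merged cluster BIJMQUY
  updated: d(BIJMQUY,R)=226/7
iteration 7: select BIJMQUY,R (d=226/7); attach at lengths (89/84, 113/7); label the merged cluster BIJMQRUY
final tree: ((((B:1/2,I:1/2):71/8,(Q:8,Y:8):11/8):137/24,(J:27/2,(M:5,U:5):17/2):19/12):89/84,R:113/7)
total length: 14069/168

J,MU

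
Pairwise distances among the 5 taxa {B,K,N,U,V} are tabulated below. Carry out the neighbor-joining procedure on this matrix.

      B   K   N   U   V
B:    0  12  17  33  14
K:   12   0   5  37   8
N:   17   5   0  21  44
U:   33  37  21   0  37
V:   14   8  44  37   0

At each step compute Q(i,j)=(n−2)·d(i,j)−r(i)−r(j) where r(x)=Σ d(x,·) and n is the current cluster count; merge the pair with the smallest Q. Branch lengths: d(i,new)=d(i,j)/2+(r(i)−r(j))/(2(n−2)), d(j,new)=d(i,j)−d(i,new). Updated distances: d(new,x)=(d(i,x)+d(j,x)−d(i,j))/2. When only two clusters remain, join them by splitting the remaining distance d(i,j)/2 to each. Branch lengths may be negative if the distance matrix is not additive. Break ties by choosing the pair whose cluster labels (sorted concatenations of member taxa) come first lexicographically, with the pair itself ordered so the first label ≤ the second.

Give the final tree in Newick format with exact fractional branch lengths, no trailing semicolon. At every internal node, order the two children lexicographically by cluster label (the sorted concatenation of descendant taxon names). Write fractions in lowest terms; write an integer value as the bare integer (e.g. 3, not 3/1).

1. join N+U (d=21, Q=-152) ⇒ NU; edges |N|=11/3, |U|=52/3
  updated: d(B,NU)=29/2, d(K,NU)=21/2, d(NU,V)=30
2. join B+NU (d=29/2, Q=-133/2) ⇒ BNU; edges |B|=29/8, |NU|=87/8
  updated: d(BNU,K)=4, d(BNU,V)=59/4
3. join BNU+K (d=4, Q=-107/4) ⇒ BKNU; edges |BNU|=43/8, |K|=-11/8
  updated: d(BKNU,V)=75/8
4. join BKNU+V (d=75/8) ⇒ BKNUV; edges |BKNU|=75/16, |V|=75/16
final tree: (((B:29/8,(N:11/3,U:52/3):87/8):43/8,K:-11/8):75/16,V:75/16)
total length: 391/8

(((B:29/8,(N:11/3,U:52/3):87/8):43/8,K:-11/8):75/16,V:75/16)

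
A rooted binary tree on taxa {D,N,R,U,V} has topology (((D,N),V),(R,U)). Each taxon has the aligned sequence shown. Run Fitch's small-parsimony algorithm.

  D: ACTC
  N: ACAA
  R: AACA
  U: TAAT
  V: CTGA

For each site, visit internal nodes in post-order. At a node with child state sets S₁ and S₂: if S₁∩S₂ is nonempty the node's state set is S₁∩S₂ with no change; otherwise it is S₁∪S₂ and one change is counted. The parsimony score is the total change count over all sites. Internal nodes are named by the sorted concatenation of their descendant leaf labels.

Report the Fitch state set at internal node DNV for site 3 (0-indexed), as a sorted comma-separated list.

A

DN@0: {A} ∩ {A} = {A} (intersection, +0)
DNV@0: {A} ∪ {C} = {A,C} (union, +1)
RU@0: {A} ∪ {T} = {A,T} (union, +1)
DNRUV@0: {A,C} ∩ {A,T} = {A} (intersection, +0)
DN@1: {C} ∩ {C} = {C} (intersection, +0)
DNV@1: {C} ∪ {T} = {C,T} (union, +1)
RU@1: {A} ∩ {A} = {A} (intersection, +0)
DNRUV@1: {C,T} ∪ {A} = {A,C,T} (union, +1)
DN@2: {T} ∪ {A} = {A,T} (union, +1)
DNV@2: {A,T} ∪ {G} = {A,G,T} (union, +1)
RU@2: {C} ∪ {A} = {A,C} (union, +1)
DNRUV@2: {A,G,T} ∩ {A,C} = {A} (intersection, +0)
DN@3: {C} ∪ {A} = {A,C} (union, +1)
DNV@3: {A,C} ∩ {A} = {A} (intersection, +0)
RU@3: {A} ∪ {T} = {A,T} (union, +1)
DNRUV@3: {A} ∩ {A,T} = {A} (intersection, +0)
per-site changes: [2, 2, 3, 2]; total = 9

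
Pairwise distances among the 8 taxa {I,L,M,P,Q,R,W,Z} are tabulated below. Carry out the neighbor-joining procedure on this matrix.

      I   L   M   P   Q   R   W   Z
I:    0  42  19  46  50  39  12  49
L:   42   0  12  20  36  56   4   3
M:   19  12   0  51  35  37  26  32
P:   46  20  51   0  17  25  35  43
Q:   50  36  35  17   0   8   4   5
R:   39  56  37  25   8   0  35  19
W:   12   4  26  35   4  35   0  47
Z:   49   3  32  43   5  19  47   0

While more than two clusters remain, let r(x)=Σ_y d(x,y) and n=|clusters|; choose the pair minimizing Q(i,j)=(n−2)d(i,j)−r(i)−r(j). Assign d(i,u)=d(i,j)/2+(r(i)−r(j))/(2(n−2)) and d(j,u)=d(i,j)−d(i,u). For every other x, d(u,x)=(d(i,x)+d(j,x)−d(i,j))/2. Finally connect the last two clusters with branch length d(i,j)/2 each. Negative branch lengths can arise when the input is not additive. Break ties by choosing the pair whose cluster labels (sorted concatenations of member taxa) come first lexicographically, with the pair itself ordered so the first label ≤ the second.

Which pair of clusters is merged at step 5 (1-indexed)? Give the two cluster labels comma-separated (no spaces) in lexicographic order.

step 1: merge (I,M) at d=19, Q=-355; branch lengths I→53/4, M→23/4; new cluster IM
  updated: d(IM,L)=35/2, d(IM,P)=39, d(IM,Q)=33, d(IM,R)=57/2, d(IM,W)=19/2, d(IM,Z)=31
step 2: merge (L,Z) at d=3, Q=-539/2; branch lengths L→7/20, Z→53/20; new cluster LZ
  updated: d(IM,LZ)=91/4, d(LZ,P)=30, d(LZ,Q)=19, d(LZ,R)=36, d(LZ,W)=24
step 3: merge (IM,W) at d=19/2, Q=-809/4; branch lengths IM→253/32, W→51/32; new cluster IMW
  updated: d(IMW,LZ)=149/8, d(IMW,P)=129/4, d(IMW,Q)=55/4, d(IMW,R)=27
step 4: merge (IMW,LZ) at d=149/8, Q=-1115/8; branch lengths IMW→117/16, LZ→181/16; new cluster ILMWZ
  updated: d(ILMWZ,P)=349/16, d(ILMWZ,Q)=113/16, d(ILMWZ,R)=355/16
step 5: merge (ILMWZ,P) at d=349/16, Q=-285/4; branch lengths ILMWZ→247/32, P→451/32; new cluster ILMPWZ
  updated: d(ILMPWZ,Q)=9/8, d(ILMPWZ,R)=203/16
step 6: merge (ILMPWZ,Q) at d=9/8, Q=-349/16; branch lengths ILMPWZ→93/32, Q→-57/32; new cluster ILMPQWZ
  updated: d(ILMPQWZ,R)=313/32
step 7: merge (ILMPQWZ,R) at d=313/32; branch lengths ILMPQWZ→313/64, R→313/64; new cluster ILMPQRWZ
final tree: ((((((I:53/4,M:23/4):253/32,W:51/32):117/16,(L:7/20,Z:53/20):181/16):247/32,P:451/32):93/32,Q:-57/32):313/64,R:313/64)
total length: 2651/32

ILMWZ,P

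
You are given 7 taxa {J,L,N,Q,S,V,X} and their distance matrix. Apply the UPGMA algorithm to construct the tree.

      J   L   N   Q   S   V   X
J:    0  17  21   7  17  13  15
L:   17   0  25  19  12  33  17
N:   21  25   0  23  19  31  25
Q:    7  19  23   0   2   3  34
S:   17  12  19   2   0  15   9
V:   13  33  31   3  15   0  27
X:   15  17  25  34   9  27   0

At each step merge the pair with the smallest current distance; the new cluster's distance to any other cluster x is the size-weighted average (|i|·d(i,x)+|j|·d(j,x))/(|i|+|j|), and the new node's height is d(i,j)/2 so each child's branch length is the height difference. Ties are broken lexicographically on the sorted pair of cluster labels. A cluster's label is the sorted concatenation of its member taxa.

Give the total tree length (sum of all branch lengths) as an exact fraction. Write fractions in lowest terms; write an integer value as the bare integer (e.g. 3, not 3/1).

step 1: merge (Q,S) at d=2; branch lengths Q→1, S→1; new cluster QS
  updated: d(J,QS)=12, d(L,QS)=31/2, d(N,QS)=21, d(QS,V)=9, d(QS,X)=43/2
step 2: merge (QS,V) at d=9; branch lengths QS→7/2, V→9/2; new cluster QSV
  updated: d(J,QSV)=37/3, d(L,QSV)=64/3, d(N,QSV)=73/3, d(QSV,X)=70/3
step 3: merge (J,QSV) at d=37/3; branch lengths J→37/6, QSV→5/3; new cluster JQSV
  updated: d(JQSV,L)=81/4, d(JQSV,N)=47/2, d(JQSV,X)=85/4
step 4: merge (L,X) at d=17; branch lengths L→17/2, X→17/2; new cluster LX
  updated: d(JQSV,LX)=83/4, d(LX,N)=25
step 5: merge (JQSV,LX) at d=83/4; branch lengths JQSV→101/24, LX→15/8; new cluster JLQSVX
  updated: d(JLQSVX,N)=24
step 6: merge (JLQSVX,N) at d=24; branch lengths JLQSVX→13/8, N→12; new cluster JLNQSVX
final tree: (((J:37/6,((Q:1,S:1):7/2,V:9/2):5/3):101/24,(L:17/2,X:17/2):15/8):13/8,N:12)
total length: 1309/24

1309/24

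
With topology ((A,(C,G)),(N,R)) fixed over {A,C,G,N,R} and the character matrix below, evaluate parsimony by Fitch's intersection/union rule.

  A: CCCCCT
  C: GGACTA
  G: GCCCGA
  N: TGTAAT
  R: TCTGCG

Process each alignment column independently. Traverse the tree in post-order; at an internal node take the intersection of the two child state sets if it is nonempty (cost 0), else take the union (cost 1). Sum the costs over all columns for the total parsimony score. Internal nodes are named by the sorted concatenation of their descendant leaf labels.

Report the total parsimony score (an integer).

[col 0] CG: children C:{G}, G:{G} ∩→ {G}; cost 0
[col 0] ACG: children A:{C}, CG:{G} ∪→ {C,G}; cost 1
[col 0] NR: children N:{T}, R:{T} ∩→ {T}; cost 0
[col 0] ACGNR: children ACG:{C,G}, NR:{T} ∪→ {C,G,T}; cost 1
[col 1] CG: children C:{G}, G:{C} ∪→ {C,G}; cost 1
[col 1] ACG: children A:{C}, CG:{C,G} ∩→ {C}; cost 0
[col 1] NR: children N:{G}, R:{C} ∪→ {C,G}; cost 1
[col 1] ACGNR: children ACG:{C}, NR:{C,G} ∩→ {C}; cost 0
[col 2] CG: children C:{A}, G:{C} ∪→ {A,C}; cost 1
[col 2] ACG: children A:{C}, CG:{A,C} ∩→ {C}; cost 0
[col 2] NR: children N:{T}, R:{T} ∩→ {T}; cost 0
[col 2] ACGNR: children ACG:{C}, NR:{T} ∪→ {C,T}; cost 1
[col 3] CG: children C:{C}, G:{C} ∩→ {C}; cost 0
[col 3] ACG: children A:{C}, CG:{C} ∩→ {C}; cost 0
[col 3] NR: children N:{A}, R:{G} ∪→ {A,G}; cost 1
[col 3] ACGNR: children ACG:{C}, NR:{A,G} ∪→ {A,C,G}; cost 1
[col 4] CG: children C:{T}, G:{G} ∪→ {G,T}; cost 1
[col 4] ACG: children A:{C}, CG:{G,T} ∪→ {C,G,T}; cost 1
[col 4] NR: children N:{A}, R:{C} ∪→ {A,C}; cost 1
[col 4] ACGNR: children ACG:{C,G,T}, NR:{A,C} ∩→ {C}; cost 0
[col 5] CG: children C:{A}, G:{A} ∩→ {A}; cost 0
[col 5] ACG: children A:{T}, CG:{A} ∪→ {A,T}; cost 1
[col 5] NR: children N:{T}, R:{G} ∪→ {G,T}; cost 1
[col 5] ACGNR: children ACG:{A,T}, NR:{G,T} ∩→ {T}; cost 0
per-site changes: [2, 2, 2, 2, 3, 2]; total = 13

13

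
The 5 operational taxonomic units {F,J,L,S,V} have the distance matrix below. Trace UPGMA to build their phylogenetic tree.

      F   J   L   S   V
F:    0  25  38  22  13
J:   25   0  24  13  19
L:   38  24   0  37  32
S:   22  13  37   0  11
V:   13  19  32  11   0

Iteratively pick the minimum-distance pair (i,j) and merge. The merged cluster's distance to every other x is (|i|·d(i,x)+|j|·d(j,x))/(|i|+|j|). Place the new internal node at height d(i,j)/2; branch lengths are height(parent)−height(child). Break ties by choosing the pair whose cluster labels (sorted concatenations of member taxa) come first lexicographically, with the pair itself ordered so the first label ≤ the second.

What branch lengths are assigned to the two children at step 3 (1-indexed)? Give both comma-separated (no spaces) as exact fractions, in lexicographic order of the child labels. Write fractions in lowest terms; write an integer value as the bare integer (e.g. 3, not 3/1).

iteration 1: select S,V (d=11); attach at lengths (11/2, 11/2); label the merged cluster SV
  updated: d(F,SV)=35/2, d(J,SV)=16, d(L,SV)=69/2
iteration 2: select J,SV (d=16); attach at lengths (8, 5/2); label the merged cluster JSV
  updated: d(F,JSV)=20, d(JSV,L)=31
iteration 3: select F,JSV (d=20); attach at lengths (10, 2); label the merged cluster FJSV
  updated: d(FJSV,L)=131/4
iteration 4: select FJSV,L (d=131/4); attach at lengths (51/8, 131/8); label the merged cluster FJLSV
final tree: ((F:10,(J:8,(S:11/2,V:11/2):5/2):2):51/8,L:131/8)
total length: 225/4

10,2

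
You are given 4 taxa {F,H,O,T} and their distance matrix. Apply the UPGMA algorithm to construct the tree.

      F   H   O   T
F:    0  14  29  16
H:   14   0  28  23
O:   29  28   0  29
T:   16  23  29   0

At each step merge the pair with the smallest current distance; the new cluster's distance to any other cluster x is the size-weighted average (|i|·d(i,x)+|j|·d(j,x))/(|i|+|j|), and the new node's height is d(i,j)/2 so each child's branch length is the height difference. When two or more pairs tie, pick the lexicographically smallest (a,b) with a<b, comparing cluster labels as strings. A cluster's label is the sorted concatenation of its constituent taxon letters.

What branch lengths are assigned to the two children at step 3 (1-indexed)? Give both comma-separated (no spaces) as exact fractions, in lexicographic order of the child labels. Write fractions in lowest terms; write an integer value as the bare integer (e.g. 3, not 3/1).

55/12,43/3

iteration 1: select F,H (d=14); attach at lengths (7, 7); label the merged cluster FH
  updated: d(FH,O)=57/2, d(FH,T)=39/2
iteration 2: select FH,T (d=39/2); attach at lengths (11/4, 39/4); label the merged cluster FHT
  updated: d(FHT,O)=86/3
iteration 3: select FHT,O (d=86/3); attach at lengths (55/12, 43/3); label the merged cluster FHOT
final tree: (((F:7,H:7):11/4,T:39/4):55/12,O:43/3)
total length: 545/12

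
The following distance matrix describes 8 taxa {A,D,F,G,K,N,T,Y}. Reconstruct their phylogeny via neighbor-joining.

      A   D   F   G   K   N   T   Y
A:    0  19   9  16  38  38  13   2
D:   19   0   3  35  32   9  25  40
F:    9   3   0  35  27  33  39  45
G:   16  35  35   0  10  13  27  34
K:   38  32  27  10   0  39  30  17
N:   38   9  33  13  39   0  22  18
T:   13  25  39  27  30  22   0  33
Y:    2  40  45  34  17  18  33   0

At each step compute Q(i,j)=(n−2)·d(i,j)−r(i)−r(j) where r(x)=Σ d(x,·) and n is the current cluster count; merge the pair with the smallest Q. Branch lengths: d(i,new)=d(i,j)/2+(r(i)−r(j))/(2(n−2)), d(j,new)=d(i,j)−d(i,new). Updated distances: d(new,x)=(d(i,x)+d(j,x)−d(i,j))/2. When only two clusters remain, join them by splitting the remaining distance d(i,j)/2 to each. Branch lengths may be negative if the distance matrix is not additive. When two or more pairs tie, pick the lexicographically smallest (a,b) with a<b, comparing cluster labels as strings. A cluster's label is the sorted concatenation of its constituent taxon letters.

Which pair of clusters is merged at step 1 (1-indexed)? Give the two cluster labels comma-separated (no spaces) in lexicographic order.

1. join D+F (d=3, Q=-336) ⇒ DF; edges |D|=-5/6, |F|=23/6
  updated: d(A,DF)=25/2, d(DF,G)=67/2, d(DF,K)=28, d(DF,N)=39/2, d(DF,T)=61/2, d(DF,Y)=41
2. join A+Y (d=2, Q=-509/2) ⇒ AY; edges |A|=-31/20, |Y|=71/20
  updated: d(AY,DF)=103/4, d(AY,G)=24, d(AY,K)=53/2, d(AY,N)=27, d(AY,T)=22
3. join G+K (d=10, Q=-201) ⇒ GK; edges |G|=7/4, |K|=33/4
  updated: d(AY,GK)=81/4, d(DF,GK)=103/4, d(GK,N)=21, d(GK,T)=47/2
4. join DF+N (d=39/2, Q=-265/2) ⇒ DFN; edges |DF|=47/4, |N|=31/4
  updated: d(AY,DFN)=133/8, d(DFN,GK)=109/8, d(DFN,T)=33/2
5. join AY+T (d=22, Q=-615/8) ⇒ ATY; edges |AY|=327/32, |T|=377/32
  updated: d(ATY,DFN)=89/16, d(ATY,GK)=87/8
6. join ATY+DFN (d=89/16, Q=-481/16) ⇒ ADFNTY; edges |ATY|=45/32, |DFN|=133/32
  updated: d(ADFNTY,GK)=303/32
7. join ADFNTY+GK (d=303/32) ⇒ ADFGKNTY; edges |ADFNTY|=303/64, |GK|=303/64
final tree: ((((A:-31/20,Y:71/20):327/32,T:377/32):45/32,((D:-5/6,F:23/6):47/4,N:31/4):133/32):303/64,(G:7/4,K:33/4):303/64)
total length: 2289/32

D,F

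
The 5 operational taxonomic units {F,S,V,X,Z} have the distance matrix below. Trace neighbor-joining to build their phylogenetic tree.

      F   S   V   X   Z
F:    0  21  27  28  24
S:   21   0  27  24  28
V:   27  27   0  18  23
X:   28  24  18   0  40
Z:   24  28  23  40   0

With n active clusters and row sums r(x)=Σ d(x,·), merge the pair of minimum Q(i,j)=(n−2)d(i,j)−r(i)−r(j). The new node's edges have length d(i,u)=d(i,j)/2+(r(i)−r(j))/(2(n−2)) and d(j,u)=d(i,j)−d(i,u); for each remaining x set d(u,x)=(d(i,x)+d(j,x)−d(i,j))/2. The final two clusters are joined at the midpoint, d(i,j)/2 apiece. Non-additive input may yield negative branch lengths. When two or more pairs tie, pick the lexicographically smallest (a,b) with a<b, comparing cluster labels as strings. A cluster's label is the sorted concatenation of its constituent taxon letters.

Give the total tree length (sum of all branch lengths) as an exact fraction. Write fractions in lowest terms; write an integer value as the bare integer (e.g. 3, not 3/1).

1. join V+X (d=18, Q=-151) ⇒ VX; edges |V|=13/2, |X|=23/2
  updated: d(F,VX)=37/2, d(S,VX)=33/2, d(VX,Z)=45/2
2. join F+Z (d=24, Q=-90) ⇒ FZ; edges |F|=37/4, |Z|=59/4
  updated: d(FZ,S)=25/2, d(FZ,VX)=17/2
3. join FZ+S (d=25/2, Q=-75/2) ⇒ FSZ; edges |FZ|=9/4, |S|=41/4
  updated: d(FSZ,VX)=25/4
4. join FSZ+VX (d=25/4) ⇒ FSVXZ; edges |FSZ|=25/8, |VX|=25/8
final tree: (((F:37/4,Z:59/4):9/4,S:41/4):25/8,(V:13/2,X:23/2):25/8)
total length: 243/4

243/4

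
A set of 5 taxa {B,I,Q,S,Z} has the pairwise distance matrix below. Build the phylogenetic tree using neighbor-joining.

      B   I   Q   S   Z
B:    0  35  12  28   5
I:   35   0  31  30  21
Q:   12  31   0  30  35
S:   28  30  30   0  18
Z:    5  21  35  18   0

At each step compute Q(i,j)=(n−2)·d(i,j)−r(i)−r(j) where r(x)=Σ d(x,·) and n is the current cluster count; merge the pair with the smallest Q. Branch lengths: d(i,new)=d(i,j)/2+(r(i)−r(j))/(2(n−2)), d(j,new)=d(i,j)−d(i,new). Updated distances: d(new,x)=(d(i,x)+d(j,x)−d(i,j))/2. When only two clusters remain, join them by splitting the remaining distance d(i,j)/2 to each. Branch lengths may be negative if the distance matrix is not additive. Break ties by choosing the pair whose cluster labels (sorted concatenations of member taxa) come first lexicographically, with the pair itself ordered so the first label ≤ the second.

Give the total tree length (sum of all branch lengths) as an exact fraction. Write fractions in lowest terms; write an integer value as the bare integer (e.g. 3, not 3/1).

225/4

1. join B+Q (d=12, Q=-152) ⇒ BQ; edges |B|=4/3, |Q|=32/3
  updated: d(BQ,I)=27, d(BQ,S)=23, d(BQ,Z)=14
2. join BQ+S (d=23, Q=-89) ⇒ BQS; edges |BQ|=39/4, |S|=53/4
  updated: d(BQS,I)=17, d(BQS,Z)=9/2
3. join BQS+I (d=17, Q=-85/2) ⇒ BIQS; edges |BQS|=1/4, |I|=67/4
  updated: d(BIQS,Z)=17/4
4. join BIQS+Z (d=17/4) ⇒ BIQSZ; edges |BIQS|=17/8, |Z|=17/8
final tree: ((((B:4/3,Q:32/3):39/4,S:53/4):1/4,I:67/4):17/8,Z:17/8)
total length: 225/4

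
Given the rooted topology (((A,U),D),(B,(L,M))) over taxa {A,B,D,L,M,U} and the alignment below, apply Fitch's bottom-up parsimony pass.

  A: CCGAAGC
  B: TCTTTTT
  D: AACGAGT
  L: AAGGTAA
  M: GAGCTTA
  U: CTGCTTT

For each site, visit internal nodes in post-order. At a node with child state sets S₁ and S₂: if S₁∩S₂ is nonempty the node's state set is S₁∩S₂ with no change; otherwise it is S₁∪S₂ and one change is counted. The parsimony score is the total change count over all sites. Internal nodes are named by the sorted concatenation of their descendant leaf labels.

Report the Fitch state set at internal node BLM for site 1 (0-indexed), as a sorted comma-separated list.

[col 0] AU: children A:{C}, U:{C} ∩→ {C}; cost 0
[col 0] ADU: children AU:{C}, D:{A} ∪→ {A,C}; cost 1
[col 0] LM: children L:{A}, M:{G} ∪→ {A,G}; cost 1
[col 0] BLM: children B:{T}, LM:{A,G} ∪→ {A,G,T}; cost 1
[col 0] ABDLMU: children ADU:{A,C}, BLM:{A,G,T} ∩→ {A}; cost 0
[col 1] AU: children A:{C}, U:{T} ∪→ {C,T}; cost 1
[col 1] ADU: children AU:{C,T}, D:{A} ∪→ {A,C,T}; cost 1
[col 1] LM: children L:{A}, M:{A} ∩→ {A}; cost 0
[col 1] BLM: children B:{C}, LM:{A} ∪→ {A,C}; cost 1
[col 1] ABDLMU: children ADU:{A,C,T}, BLM:{A,C} ∩→ {A,C}; cost 0
[col 2] AU: children A:{G}, U:{G} ∩→ {G}; cost 0
[col 2] ADU: children AU:{G}, D:{C} ∪→ {C,G}; cost 1
[col 2] LM: children L:{G}, M:{G} ∩→ {G}; cost 0
[col 2] BLM: children B:{T}, LM:{G} ∪→ {G,T}; cost 1
[col 2] ABDLMU: children ADU:{C,G}, BLM:{G,T} ∩→ {G}; cost 0
[col 3] AU: children A:{A}, U:{C} ∪→ {A,C}; cost 1
[col 3] ADU: children AU:{A,C}, D:{G} ∪→ {A,C,G}; cost 1
[col 3] LM: children L:{G}, M:{C} ∪→ {C,G}; cost 1
[col 3] BLM: children B:{T}, LM:{C,G} ∪→ {C,G,T}; cost 1
[col 3] ABDLMU: children ADU:{A,C,G}, BLM:{C,G,T} ∩→ {C,G}; cost 0
[col 4] AU: children A:{A}, U:{T} ∪→ {A,T}; cost 1
[col 4] ADU: children AU:{A,T}, D:{A} ∩→ {A}; cost 0
[col 4] LM: children L:{T}, M:{T} ∩→ {T}; cost 0
[col 4] BLM: children B:{T}, LM:{T} ∩→ {T}; cost 0
[col 4] ABDLMU: children ADU:{A}, BLM:{T} ∪→ {A,T}; cost 1
[col 5] AU: children A:{G}, U:{T} ∪→ {G,T}; cost 1
[col 5] ADU: children AU:{G,T}, D:{G} ∩→ {G}; cost 0
[col 5] LM: children L:{A}, M:{T} ∪→ {A,T}; cost 1
[col 5] BLM: children B:{T}, LM:{A,T} ∩→ {T}; cost 0
[col 5] ABDLMU: children ADU:{G}, BLM:{T} ∪→ {G,T}; cost 1
[col 6] AU: children A:{C}, U:{T} ∪→ {C,T}; cost 1
[col 6] ADU: children AU:{C,T}, D:{T} ∩→ {T}; cost 0
[col 6] LM: children L:{A}, M:{A} ∩→ {A}; cost 0
[col 6] BLM: children B:{T}, LM:{A} ∪→ {A,T}; cost 1
[col 6] ABDLMU: children ADU:{T}, BLM:{A,T} ∩→ {T}; cost 0
per-site changes: [3, 3, 2, 4, 2, 3, 2]; total = 19

A,C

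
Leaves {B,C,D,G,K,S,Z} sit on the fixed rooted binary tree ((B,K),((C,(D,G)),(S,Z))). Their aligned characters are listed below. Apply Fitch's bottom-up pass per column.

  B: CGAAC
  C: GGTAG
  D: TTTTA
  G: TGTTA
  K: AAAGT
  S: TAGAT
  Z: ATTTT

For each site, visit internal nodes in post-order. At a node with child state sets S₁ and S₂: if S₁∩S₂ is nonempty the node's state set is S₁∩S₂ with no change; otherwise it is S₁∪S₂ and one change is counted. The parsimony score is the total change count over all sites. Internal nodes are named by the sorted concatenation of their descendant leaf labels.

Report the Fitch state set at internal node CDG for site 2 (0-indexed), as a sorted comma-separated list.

T

BK@0: {C} ∪ {A} = {A,C} (union, +1)
DG@0: {T} ∩ {T} = {T} (intersection, +0)
CDG@0: {G} ∪ {T} = {G,T} (union, +1)
SZ@0: {T} ∪ {A} = {A,T} (union, +1)
CDGSZ@0: {G,T} ∩ {A,T} = {T} (intersection, +0)
BCDGKSZ@0: {A,C} ∪ {T} = {A,C,T} (union, +1)
BK@1: {G} ∪ {A} = {A,G} (union, +1)
DG@1: {T} ∪ {G} = {G,T} (union, +1)
CDG@1: {G} ∩ {G,T} = {G} (intersection, +0)
SZ@1: {A} ∪ {T} = {A,T} (union, +1)
CDGSZ@1: {G} ∪ {A,T} = {A,G,T} (union, +1)
BCDGKSZ@1: {A,G} ∩ {A,G,T} = {A,G} (intersection, +0)
BK@2: {A} ∩ {A} = {A} (intersection, +0)
DG@2: {T} ∩ {T} = {T} (intersection, +0)
CDG@2: {T} ∩ {T} = {T} (intersection, +0)
SZ@2: {G} ∪ {T} = {G,T} (union, +1)
CDGSZ@2: {T} ∩ {G,T} = {T} (intersection, +0)
BCDGKSZ@2: {A} ∪ {T} = {A,T} (union, +1)
BK@3: {A} ∪ {G} = {A,G} (union, +1)
DG@3: {T} ∩ {T} = {T} (intersection, +0)
CDG@3: {A} ∪ {T} = {A,T} (union, +1)
SZ@3: {A} ∪ {T} = {A,T} (union, +1)
CDGSZ@3: {A,T} ∩ {A,T} = {A,T} (intersection, +0)
BCDGKSZ@3: {A,G} ∩ {A,T} = {A} (intersection, +0)
BK@4: {C} ∪ {T} = {C,T} (union, +1)
DG@4: {A} ∩ {A} = {A} (intersection, +0)
CDG@4: {G} ∪ {A} = {A,G} (union, +1)
SZ@4: {T} ∩ {T} = {T} (intersection, +0)
CDGSZ@4: {A,G} ∪ {T} = {A,G,T} (union, +1)
BCDGKSZ@4: {C,T} ∩ {A,G,T} = {T} (intersection, +0)
per-site changes: [4, 4, 2, 3, 3]; total = 16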